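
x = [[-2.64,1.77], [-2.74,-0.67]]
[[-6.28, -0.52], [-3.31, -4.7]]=x@[[1.52,1.31], [-1.28,1.66]]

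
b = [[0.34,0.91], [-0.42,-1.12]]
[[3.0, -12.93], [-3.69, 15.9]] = b@ [[-2.05,6.25], [4.06,-16.54]]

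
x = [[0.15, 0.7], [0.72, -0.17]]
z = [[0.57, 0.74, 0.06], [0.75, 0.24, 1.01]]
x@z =[[0.61, 0.28, 0.72], [0.28, 0.49, -0.13]]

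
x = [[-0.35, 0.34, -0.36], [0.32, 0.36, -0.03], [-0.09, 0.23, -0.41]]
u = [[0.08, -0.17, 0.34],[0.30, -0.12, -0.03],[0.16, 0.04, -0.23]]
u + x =[[-0.27, 0.17, -0.02], [0.62, 0.24, -0.06], [0.07, 0.27, -0.64]]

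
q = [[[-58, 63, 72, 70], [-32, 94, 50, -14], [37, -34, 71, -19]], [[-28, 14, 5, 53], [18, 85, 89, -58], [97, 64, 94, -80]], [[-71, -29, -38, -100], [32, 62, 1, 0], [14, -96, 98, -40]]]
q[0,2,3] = -19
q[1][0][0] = -28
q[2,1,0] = 32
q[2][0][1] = -29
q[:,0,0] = [-58, -28, -71]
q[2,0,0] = -71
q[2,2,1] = -96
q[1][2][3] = -80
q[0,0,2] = 72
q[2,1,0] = 32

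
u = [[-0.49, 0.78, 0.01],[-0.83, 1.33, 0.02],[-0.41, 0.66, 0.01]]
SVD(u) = [[-0.47, 0.82, 0.34], [-0.79, -0.21, -0.57], [-0.39, -0.54, 0.75]] @ diag([1.9775206432308927, 0.003428937452689999, 0.0005899013666842356]) @ [[0.53, -0.85, -0.01], [-0.77, -0.47, -0.43], [0.36, 0.24, -0.9]]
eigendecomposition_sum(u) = [[-0.48,0.77,0.01], [-0.82,1.33,0.02], [-0.41,0.66,0.01]] + [[-0.01, 0.01, -0.0], [-0.01, 0.00, -0.0], [0.00, -0.00, 0.00]] + [[0.0,-0.0,0.0], [0.00,-0.00,0.00], [-0.00,0.00,-0.0]]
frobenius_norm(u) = 1.98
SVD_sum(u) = [[-0.49,  0.78,  0.01], [-0.83,  1.33,  0.02], [-0.41,  0.66,  0.01]] + [[-0.0, -0.0, -0.00], [0.0, 0.00, 0.0], [0.0, 0.0, 0.00]] + [[0.0,0.0,-0.00], [-0.00,-0.00,0.0], [0.0,0.0,-0.0]]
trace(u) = 0.85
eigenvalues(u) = [0.86, -0.0, -0.0]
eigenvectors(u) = [[-0.46, -0.85, -0.52],  [-0.79, -0.53, -0.33],  [-0.39, 0.06, 0.79]]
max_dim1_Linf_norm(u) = 1.33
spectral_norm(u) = 1.98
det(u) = 0.00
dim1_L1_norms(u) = [1.28, 2.18, 1.08]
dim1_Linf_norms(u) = [0.78, 1.33, 0.66]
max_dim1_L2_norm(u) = 1.57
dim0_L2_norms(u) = [1.05, 1.68, 0.02]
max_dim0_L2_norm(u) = 1.68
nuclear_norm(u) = 1.98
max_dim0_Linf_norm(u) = 1.33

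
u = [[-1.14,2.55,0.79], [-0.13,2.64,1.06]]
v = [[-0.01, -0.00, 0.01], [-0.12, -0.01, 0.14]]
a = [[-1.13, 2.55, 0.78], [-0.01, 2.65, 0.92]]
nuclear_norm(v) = 0.19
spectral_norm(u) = 4.00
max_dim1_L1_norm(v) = 0.27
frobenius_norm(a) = 4.03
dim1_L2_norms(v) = [0.01, 0.18]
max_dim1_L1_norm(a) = 4.46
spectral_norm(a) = 3.95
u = a + v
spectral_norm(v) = 0.19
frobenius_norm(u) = 4.07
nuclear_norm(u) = 4.74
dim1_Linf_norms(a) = [2.55, 2.65]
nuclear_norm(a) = 4.75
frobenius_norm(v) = 0.19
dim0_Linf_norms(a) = [1.13, 2.65, 0.92]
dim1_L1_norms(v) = [0.02, 0.27]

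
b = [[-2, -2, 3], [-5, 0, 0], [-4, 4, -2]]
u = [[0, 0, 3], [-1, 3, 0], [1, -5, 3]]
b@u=[[5, -21, 3], [0, 0, -15], [-6, 22, -18]]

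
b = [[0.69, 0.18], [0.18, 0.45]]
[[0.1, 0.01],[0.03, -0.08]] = b@[[0.14, 0.07],[-0.0, -0.21]]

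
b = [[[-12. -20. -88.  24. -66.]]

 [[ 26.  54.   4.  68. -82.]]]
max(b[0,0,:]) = 24.0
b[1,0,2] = 4.0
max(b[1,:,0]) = 26.0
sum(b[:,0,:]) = -92.0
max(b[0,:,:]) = 24.0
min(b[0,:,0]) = -12.0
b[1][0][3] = 68.0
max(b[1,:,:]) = 68.0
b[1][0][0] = 26.0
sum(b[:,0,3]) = 92.0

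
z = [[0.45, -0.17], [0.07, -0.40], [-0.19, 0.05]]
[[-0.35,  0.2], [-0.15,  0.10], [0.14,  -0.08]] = z @ [[-0.67, 0.37], [0.26, -0.19]]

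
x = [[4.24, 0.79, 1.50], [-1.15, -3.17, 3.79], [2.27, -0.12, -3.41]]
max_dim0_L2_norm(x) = 5.31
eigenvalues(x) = [(4.65+0j), (-3.5+1.09j), (-3.5-1.09j)]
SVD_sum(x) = [[0.74, 0.58, -1.06], [-2.47, -1.96, 3.54], [1.92, 1.52, -2.75]] + [[3.58, -0.13, 2.43], [1.05, -0.04, 0.71], [-0.03, 0.00, -0.02]] + [[-0.08,0.33,0.13], [0.27,-1.18,-0.46], [0.38,-1.64,-0.64]]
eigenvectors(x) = [[(0.96+0j), -0.07-0.06j, -0.07+0.06j], [(-0.01+0j), 0.96+0.00j, (0.96-0j)], [0.27+0.00j, (-0.1+0.26j), -0.10-0.26j]]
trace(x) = -2.34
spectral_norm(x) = 6.17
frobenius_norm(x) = 7.96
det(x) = 62.46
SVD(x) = [[-0.23, -0.96, -0.16],[0.77, -0.28, 0.57],[-0.60, 0.01, 0.8]] @ diag([6.165138119848633, 4.508113086953986, 2.2473514096427976]) @ [[-0.52, -0.41, 0.75], [-0.83, 0.03, -0.56], [0.21, -0.91, -0.36]]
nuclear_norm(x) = 12.92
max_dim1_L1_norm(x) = 8.11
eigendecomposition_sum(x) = [[(4.37-0j), (0.43+0j), (1.01+0j)], [-0.05+0.00j, -0.00-0.00j, (-0.01-0j)], [1.23-0.00j, (0.12+0j), (0.29+0j)]] + [[(-0.07+0.16j),0.18+0.02j,(0.24-0.56j)], [-0.55-1.71j,(-1.58+1.08j),(1.9+6.1j)], [0.52+0.04j,(-0.12-0.54j),-1.85-0.15j]] + [[(-0.07-0.16j), (0.18-0.02j), 0.24+0.56j],[(-0.55+1.71j), -1.58-1.08j, 1.90-6.10j],[0.52-0.04j, (-0.12+0.54j), (-1.85+0.15j)]]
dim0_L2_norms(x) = [4.94, 3.27, 5.31]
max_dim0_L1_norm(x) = 8.7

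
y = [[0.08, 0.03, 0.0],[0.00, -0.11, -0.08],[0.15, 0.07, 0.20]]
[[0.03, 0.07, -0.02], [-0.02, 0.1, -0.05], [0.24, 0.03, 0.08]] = y@[[0.53,1.13,-0.23],[-0.52,-0.54,0.00],[0.99,-0.49,0.59]]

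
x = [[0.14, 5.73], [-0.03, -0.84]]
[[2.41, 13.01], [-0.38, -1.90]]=x@ [[2.90, -0.80], [0.35, 2.29]]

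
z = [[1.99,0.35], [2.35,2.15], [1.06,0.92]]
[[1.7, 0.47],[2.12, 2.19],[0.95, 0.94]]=z @ [[0.84, 0.07], [0.07, 0.94]]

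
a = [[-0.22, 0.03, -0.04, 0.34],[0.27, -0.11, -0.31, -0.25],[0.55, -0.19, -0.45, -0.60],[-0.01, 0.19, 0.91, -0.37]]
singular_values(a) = [1.19, 0.95, 0.01, 0.0]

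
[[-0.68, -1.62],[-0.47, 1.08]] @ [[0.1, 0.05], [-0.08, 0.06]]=[[0.06, -0.13], [-0.13, 0.04]]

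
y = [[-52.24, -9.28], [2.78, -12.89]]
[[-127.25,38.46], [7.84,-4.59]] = y @[[2.45, -0.77], [-0.08, 0.19]]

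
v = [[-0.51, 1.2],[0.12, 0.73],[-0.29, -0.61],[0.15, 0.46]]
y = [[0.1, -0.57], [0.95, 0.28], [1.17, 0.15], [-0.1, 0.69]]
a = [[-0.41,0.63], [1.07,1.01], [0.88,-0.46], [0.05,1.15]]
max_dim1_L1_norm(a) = 2.08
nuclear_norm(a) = 3.15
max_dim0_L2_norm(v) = 1.6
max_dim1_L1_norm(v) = 1.71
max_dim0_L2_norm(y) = 1.51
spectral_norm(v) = 1.61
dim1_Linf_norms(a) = [0.63, 1.07, 0.88, 1.15]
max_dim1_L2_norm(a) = 1.47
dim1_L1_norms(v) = [1.71, 0.85, 0.9, 0.61]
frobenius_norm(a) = 2.25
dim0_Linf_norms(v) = [0.51, 1.2]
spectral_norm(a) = 1.78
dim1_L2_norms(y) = [0.58, 0.99, 1.18, 0.7]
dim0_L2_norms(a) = [1.45, 1.72]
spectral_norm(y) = 1.54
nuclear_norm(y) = 2.45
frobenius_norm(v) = 1.71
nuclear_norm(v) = 2.20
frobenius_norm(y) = 1.79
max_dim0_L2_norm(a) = 1.72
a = v + y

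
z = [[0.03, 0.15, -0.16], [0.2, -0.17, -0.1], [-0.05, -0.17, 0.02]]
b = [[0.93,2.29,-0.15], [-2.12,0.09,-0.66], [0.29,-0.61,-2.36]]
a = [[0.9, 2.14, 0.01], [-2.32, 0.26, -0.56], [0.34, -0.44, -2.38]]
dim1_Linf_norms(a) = [2.14, 2.32, 2.38]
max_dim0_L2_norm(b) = 2.46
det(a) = -12.99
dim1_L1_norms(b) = [3.37, 2.87, 3.26]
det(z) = 0.01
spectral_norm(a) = 2.74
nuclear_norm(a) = 7.11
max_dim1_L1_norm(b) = 3.37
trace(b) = -1.34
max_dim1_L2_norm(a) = 2.44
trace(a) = -1.22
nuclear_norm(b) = 7.08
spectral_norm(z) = 0.30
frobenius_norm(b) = 4.13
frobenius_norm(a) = 4.14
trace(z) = -0.12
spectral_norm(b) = 2.82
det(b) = -12.66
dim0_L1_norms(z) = [0.28, 0.49, 0.28]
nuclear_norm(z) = 0.63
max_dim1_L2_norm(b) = 2.48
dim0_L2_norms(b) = [2.33, 2.37, 2.46]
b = z + a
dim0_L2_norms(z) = [0.21, 0.28, 0.19]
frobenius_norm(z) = 0.40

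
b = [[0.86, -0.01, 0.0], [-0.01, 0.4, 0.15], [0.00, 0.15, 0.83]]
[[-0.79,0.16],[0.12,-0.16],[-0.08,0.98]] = b@[[-0.92,0.17], [0.34,-0.91], [-0.16,1.35]]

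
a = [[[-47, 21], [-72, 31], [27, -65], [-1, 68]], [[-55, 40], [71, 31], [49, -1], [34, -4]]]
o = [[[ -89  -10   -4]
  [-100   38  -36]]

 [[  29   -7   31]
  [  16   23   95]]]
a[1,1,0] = 71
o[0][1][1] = 38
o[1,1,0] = 16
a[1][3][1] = -4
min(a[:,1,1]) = 31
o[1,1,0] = 16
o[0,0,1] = -10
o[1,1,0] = 16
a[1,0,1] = 40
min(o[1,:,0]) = 16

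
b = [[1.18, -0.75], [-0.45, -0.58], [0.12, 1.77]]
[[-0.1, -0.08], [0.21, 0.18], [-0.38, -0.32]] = b@ [[-0.21, -0.18], [-0.20, -0.17]]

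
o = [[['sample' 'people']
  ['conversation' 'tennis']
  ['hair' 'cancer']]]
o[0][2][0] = 'hair'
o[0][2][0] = 'hair'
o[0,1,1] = 'tennis'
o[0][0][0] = 'sample'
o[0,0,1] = 'people'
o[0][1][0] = 'conversation'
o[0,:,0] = ['sample', 'conversation', 'hair']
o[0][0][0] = 'sample'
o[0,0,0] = 'sample'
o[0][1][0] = 'conversation'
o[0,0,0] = 'sample'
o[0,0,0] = 'sample'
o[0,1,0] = 'conversation'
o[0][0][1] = 'people'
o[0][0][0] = 'sample'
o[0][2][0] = 'hair'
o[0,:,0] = ['sample', 'conversation', 'hair']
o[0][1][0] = 'conversation'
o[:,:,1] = [['people', 'tennis', 'cancer']]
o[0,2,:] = ['hair', 'cancer']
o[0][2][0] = 'hair'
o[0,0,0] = 'sample'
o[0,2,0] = 'hair'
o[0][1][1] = 'tennis'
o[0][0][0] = 'sample'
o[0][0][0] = 'sample'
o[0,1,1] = 'tennis'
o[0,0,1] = 'people'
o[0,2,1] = 'cancer'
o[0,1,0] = 'conversation'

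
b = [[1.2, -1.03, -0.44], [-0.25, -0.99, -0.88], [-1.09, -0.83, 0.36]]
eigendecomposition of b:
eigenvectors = [[-0.57, -0.09, -0.36], [-0.23, -0.42, -0.78], [0.79, 0.90, -0.51]]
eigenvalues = [1.39, 0.86, -1.68]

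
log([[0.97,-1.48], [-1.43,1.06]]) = [[(0.02+1.62j), (-0.88+1.6j)], [-0.85+1.54j, 0.07+1.52j]]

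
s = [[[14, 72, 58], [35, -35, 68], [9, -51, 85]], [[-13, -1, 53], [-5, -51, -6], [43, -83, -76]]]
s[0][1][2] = 68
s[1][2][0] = 43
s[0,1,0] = 35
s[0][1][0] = 35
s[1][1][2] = -6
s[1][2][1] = -83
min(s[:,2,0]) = 9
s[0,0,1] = 72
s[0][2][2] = 85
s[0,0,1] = 72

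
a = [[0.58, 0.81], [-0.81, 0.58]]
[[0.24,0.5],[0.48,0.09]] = a@ [[-0.25, 0.22], [0.48, 0.46]]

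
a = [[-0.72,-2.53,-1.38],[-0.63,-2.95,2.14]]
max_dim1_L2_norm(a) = 3.7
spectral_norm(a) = 4.10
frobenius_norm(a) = 4.74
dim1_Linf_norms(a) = [2.53, 2.95]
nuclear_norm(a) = 6.49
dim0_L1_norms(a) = [1.35, 5.48, 3.52]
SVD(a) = [[-0.53,-0.85], [-0.85,0.53]] @ diag([4.095984455469327, 2.392824970730966]) @ [[0.22, 0.94, -0.26], [0.12, 0.24, 0.96]]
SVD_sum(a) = [[-0.48, -2.03, 0.57], [-0.78, -3.26, 0.92]] + [[-0.24, -0.50, -1.95], [0.15, 0.31, 1.22]]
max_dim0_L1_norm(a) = 5.48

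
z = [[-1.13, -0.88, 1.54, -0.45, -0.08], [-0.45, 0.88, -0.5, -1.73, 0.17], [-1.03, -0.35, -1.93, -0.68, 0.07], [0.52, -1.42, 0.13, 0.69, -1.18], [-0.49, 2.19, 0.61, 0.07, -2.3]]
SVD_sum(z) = [[0.01,-0.07,-0.02,0.01,0.06], [-0.07,0.45,0.14,-0.03,-0.36], [0.07,-0.44,-0.13,0.03,0.35], [0.05,-0.32,-0.1,0.02,0.26], [-0.39,2.42,0.74,-0.19,-1.96]] + [[0.21, -0.28, 0.52, 0.43, -0.24], [-0.46, 0.62, -1.13, -0.94, 0.52], [-0.47, 0.64, -1.16, -0.97, 0.53], [0.38, -0.51, 0.94, 0.79, -0.43], [0.06, -0.07, 0.14, 0.11, -0.06]] + [[-0.88, -0.16, 1.25, -0.88, 0.53], [-0.32, -0.06, 0.46, -0.32, 0.19], [0.21, 0.04, -0.29, 0.21, -0.13], [0.33, 0.06, -0.47, 0.34, -0.20], [0.11, 0.02, -0.16, 0.12, -0.07]] + [[-0.39,-0.39,-0.19,-0.09,-0.47], [-0.01,-0.01,-0.0,-0.00,-0.01], [-0.64,-0.64,-0.32,-0.16,-0.77], [-0.56,-0.56,-0.28,-0.14,-0.67], [-0.2,-0.20,-0.1,-0.05,-0.24]] + [[-0.09, 0.03, -0.01, 0.09, 0.04], [0.41, -0.12, 0.04, -0.42, -0.17], [-0.2, 0.06, -0.02, 0.2, 0.08], [0.31, -0.09, 0.03, -0.32, -0.13], [-0.07, 0.02, -0.01, 0.08, 0.03]]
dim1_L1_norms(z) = [4.08, 3.73, 4.06, 3.94, 5.66]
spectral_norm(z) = 3.37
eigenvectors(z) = [[(0.06+0j), (-0.73+0j), -0.73-0.00j, -0.29+0.14j, (-0.29-0.14j)], [(-0.67+0j), (0.06+0.13j), 0.06-0.13j, (-0.09-0.18j), (-0.09+0.18j)], [(-0.07+0j), 0.12-0.38j, (0.12+0.38j), (-0.06-0.43j), -0.06+0.43j], [(0.67+0j), 0.34+0.20j, 0.34-0.20j, (-0.24-0.18j), -0.24+0.18j], [(-0.3+0j), (0.3-0.21j), 0.30+0.21j, (-0.76+0j), -0.76-0.00j]]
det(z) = 34.59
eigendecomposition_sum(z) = [[0.02-0.00j, -0.12-0.00j, (0.02-0j), 0.09-0.00j, (-0.03+0j)], [-0.29+0.00j, 1.44+0.00j, (-0.24+0j), -1.09+0.00j, 0.31-0.00j], [(-0.03+0j), (0.14+0j), (-0.02+0j), -0.11+0.00j, 0.03-0.00j], [(0.29-0j), -1.44-0.00j, 0.24-0.00j, 1.09-0.00j, -0.31+0.00j], [(-0.13+0j), 0.64+0.00j, (-0.11+0j), -0.49+0.00j, (0.14-0j)]] + [[-0.58+0.37j, -0.72-0.54j, 0.30+0.55j, -0.45-0.50j, (0.43+0.04j)], [0.12+0.07j, -0.03+0.18j, 0.07-0.10j, (-0.05+0.13j), -0.03-0.08j], [-0.10-0.37j, 0.41-0.29j, (-0.34+0.07j), 0.34-0.16j, (-0.09+0.22j)], [0.37-0.01j, 0.19+0.45j, 0.01-0.34j, (0.07+0.36j), -0.19-0.13j], [0.14-0.32j, (0.45+0.02j), (-0.28-0.14j), 0.33+0.08j, (-0.19+0.11j)]] + [[-0.58-0.37j, (-0.72+0.54j), (0.3-0.55j), -0.45+0.50j, 0.43-0.04j], [0.12-0.07j, (-0.03-0.18j), (0.07+0.1j), -0.05-0.13j, (-0.03+0.08j)], [(-0.1+0.37j), 0.41+0.29j, -0.34-0.07j, (0.34+0.16j), -0.09-0.22j], [0.37+0.01j, (0.19-0.45j), (0.01+0.34j), (0.07-0.36j), -0.19+0.13j], [0.14+0.32j, (0.45-0.02j), (-0.28+0.14j), (0.33-0.08j), -0.19-0.11j]] + [[0.01+0.31j, 0.34+0.39j, 0.46+0.32j, 0.18+0.42j, -0.45+0.06j], [(-0.2+0j), -0.25+0.22j, -0.20+0.29j, -0.27+0.12j, (-0.04-0.29j)], [-0.40-0.13j, (-0.65+0.28j), (-0.61+0.46j), (-0.63+0.06j), (0.11-0.62j)], [-0.26+0.14j, -0.18+0.45j, -0.07+0.52j, -0.28+0.34j, (-0.25-0.35j)], [(-0.31+0.66j), 0.32+1.18j, 0.64+1.16j, -0.05+1.09j, -1.03-0.34j]] + [[(0.01-0.31j), (0.34-0.39j), (0.46-0.32j), (0.18-0.42j), (-0.45-0.06j)], [-0.20-0.00j, -0.25-0.22j, -0.20-0.29j, -0.27-0.12j, -0.04+0.29j], [(-0.4+0.13j), -0.65-0.28j, -0.61-0.46j, -0.63-0.06j, 0.11+0.62j], [-0.26-0.14j, -0.18-0.45j, -0.07-0.52j, -0.28-0.34j, (-0.25+0.35j)], [(-0.31-0.66j), 0.32-1.18j, (0.64-1.16j), -0.05-1.09j, (-1.03+0.34j)]]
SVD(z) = [[-0.03, -0.26, -0.86, 0.41, 0.16], [0.18, 0.58, -0.32, 0.01, -0.73], [-0.17, 0.60, 0.20, 0.67, 0.35], [-0.13, -0.48, 0.33, 0.59, -0.55], [0.96, -0.07, 0.11, 0.21, 0.13]] @ diag([3.3650211393681544, 3.005048178935848, 2.1463007162097143, 1.8521901283985398, 0.8605830219917421]) @ [[-0.12,0.75,0.23,-0.06,-0.61],[-0.26,0.36,-0.65,-0.54,0.30],[0.48,0.09,-0.67,0.48,-0.29],[-0.51,-0.52,-0.25,-0.13,-0.62],[-0.65,0.19,-0.07,0.68,0.27]]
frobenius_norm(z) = 5.40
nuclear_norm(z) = 11.23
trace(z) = -3.79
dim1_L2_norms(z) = [2.15, 2.06, 2.32, 2.04, 3.27]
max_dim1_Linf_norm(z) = 2.3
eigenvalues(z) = [(2.67+0j), (-1.07+1.07j), (-1.07-1.07j), (-2.16+0.98j), (-2.16-0.98j)]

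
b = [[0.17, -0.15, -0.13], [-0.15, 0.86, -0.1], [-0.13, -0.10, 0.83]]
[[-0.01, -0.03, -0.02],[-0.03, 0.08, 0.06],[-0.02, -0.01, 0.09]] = b@[[-0.14,-0.14,0.06], [-0.07,0.06,0.10], [-0.05,-0.03,0.13]]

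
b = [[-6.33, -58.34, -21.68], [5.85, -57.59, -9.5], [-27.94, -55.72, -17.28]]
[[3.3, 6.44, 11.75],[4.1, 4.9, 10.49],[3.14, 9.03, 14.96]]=b @ [[0.01,-0.13,-0.16], [-0.08,-0.1,-0.21], [0.06,0.01,0.07]]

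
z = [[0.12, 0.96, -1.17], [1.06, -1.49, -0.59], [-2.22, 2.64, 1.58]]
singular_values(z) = [4.25, 1.53, 0.02]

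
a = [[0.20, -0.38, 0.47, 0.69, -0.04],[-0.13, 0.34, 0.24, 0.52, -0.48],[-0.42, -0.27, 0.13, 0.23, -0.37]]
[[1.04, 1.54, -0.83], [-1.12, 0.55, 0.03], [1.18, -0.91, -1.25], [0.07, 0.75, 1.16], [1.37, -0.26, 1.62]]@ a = [[0.36, 0.35, 0.75, 1.33, -0.47], [-0.31, 0.6, -0.39, -0.48, -0.23], [0.88, -0.42, 0.17, 0.05, 0.85], [-0.57, -0.08, 0.36, 0.71, -0.79], [-0.37, -1.05, 0.79, 1.18, -0.53]]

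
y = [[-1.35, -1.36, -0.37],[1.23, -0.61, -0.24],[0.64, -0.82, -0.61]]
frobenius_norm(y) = 2.68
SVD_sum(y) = [[-1.59, -1.0, -0.24], [0.57, 0.36, 0.09], [0.02, 0.01, 0.0]] + [[0.24, -0.34, -0.17], [0.64, -0.91, -0.46], [0.64, -0.9, -0.46]] + [[0.01, -0.02, 0.05], [0.02, -0.06, 0.14], [-0.02, 0.07, -0.16]]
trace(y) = -2.57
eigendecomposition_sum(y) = [[(-0.68+0.62j), (-0.69-0.52j), -0.18-0.24j], [(0.63+0.42j), (-0.27+0.65j), -0.16+0.19j], [(0.28+0.6j), (-0.5+0.36j), (-0.2+0.07j)]] + [[-0.68-0.62j,-0.69+0.52j,-0.18+0.24j], [0.63-0.42j,(-0.27-0.65j),(-0.16-0.19j)], [(0.28-0.6j),-0.50-0.36j,(-0.2-0.07j)]] + [[0.01+0.00j,  (0.02-0j),  -0.02-0.00j], [-0.03-0.00j,  -0.06+0.00j,  0.07+0.00j], [(0.08+0j),  0.18-0.00j,  (-0.21-0j)]]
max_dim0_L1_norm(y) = 3.22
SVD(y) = [[-0.94, -0.26, -0.22],[0.34, -0.69, -0.64],[0.01, -0.68, 0.73]] @ diag([2.0170275555046335, 1.7560692947310208, 0.23134492092522937]) @ [[0.84, 0.53, 0.13], [-0.53, 0.75, 0.38], [-0.11, 0.39, -0.91]]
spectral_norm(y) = 2.02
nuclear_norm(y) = 4.00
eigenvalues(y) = [(-1.15+1.34j), (-1.15-1.34j), (-0.26+0j)]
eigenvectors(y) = [[0.68+0.00j, (0.68-0j), 0.09+0.00j], [(-0.14-0.54j), -0.14+0.54j, -0.33+0.00j], [0.14-0.46j, 0.14+0.46j, (0.94+0j)]]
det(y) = -0.82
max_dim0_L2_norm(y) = 1.94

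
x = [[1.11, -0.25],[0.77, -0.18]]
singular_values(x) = [1.39, 0.01]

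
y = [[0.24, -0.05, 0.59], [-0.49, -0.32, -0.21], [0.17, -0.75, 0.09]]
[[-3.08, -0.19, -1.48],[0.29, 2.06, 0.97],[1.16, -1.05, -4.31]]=y @ [[3.32, -5.28, -4.94], [-1.60, 0.43, 4.61], [-6.7, 1.86, -0.11]]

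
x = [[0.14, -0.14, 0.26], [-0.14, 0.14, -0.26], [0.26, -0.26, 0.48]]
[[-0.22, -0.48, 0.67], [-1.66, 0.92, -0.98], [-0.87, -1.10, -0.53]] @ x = [[0.21,  -0.21,  0.39], [-0.62,  0.62,  -1.14], [-0.11,  0.11,  -0.19]]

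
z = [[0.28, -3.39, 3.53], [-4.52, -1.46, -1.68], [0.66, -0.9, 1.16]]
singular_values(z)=[5.4, 4.77, 0.11]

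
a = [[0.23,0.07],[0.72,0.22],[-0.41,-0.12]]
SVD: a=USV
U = [[-0.27,  -0.09],[-0.84,  -0.47],[0.48,  -0.88]]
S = [0.9, 0.0]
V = [[-0.96, -0.29], [0.29, -0.96]]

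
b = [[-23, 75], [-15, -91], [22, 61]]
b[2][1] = 61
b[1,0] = -15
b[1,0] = -15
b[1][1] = -91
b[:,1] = [75, -91, 61]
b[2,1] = 61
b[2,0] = 22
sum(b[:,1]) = 45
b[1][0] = -15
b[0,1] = 75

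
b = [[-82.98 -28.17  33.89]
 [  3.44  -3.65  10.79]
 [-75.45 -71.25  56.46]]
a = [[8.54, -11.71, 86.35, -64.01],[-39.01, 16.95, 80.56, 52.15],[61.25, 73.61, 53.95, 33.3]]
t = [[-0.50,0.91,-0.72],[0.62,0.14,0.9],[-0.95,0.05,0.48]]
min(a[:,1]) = -11.71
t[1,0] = 0.623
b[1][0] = 3.44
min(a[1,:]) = -39.01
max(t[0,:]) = 0.909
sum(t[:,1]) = 1.1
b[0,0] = -82.98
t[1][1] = 0.138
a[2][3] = 33.3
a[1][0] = -39.01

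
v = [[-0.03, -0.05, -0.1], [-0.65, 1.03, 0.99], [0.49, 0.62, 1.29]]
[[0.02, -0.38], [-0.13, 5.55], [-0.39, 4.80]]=v @ [[-1.84, -0.46], [-3.09, 2.51], [1.88, 2.69]]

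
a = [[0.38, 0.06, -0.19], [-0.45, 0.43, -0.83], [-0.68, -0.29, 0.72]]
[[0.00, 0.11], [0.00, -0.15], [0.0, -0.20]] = a@[[-0.00, 0.17], [0.0, -1.76], [0.00, -0.82]]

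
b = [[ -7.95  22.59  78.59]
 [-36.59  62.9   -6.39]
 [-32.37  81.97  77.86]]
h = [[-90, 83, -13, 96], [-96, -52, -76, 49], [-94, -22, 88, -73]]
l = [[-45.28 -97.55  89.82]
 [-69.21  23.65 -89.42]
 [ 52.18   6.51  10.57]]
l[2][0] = 52.18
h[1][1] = -52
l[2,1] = 6.51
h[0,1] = 83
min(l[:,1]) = -97.55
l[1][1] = 23.65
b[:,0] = [-7.95, -36.59, -32.37]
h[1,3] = 49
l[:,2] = [89.82, -89.42, 10.57]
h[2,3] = -73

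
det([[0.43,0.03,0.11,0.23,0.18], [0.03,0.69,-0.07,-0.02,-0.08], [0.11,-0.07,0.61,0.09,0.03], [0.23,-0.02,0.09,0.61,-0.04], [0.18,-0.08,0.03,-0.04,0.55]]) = 0.034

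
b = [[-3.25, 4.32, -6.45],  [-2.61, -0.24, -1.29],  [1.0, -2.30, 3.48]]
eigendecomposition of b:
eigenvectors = [[(0.67+0j),  (0.67-0j),  (-0.58+0j)],[-0.02+0.65j,  (-0.02-0.65j),  0.43+0.00j],[-0.29+0.22j,  -0.29-0.22j,  (0.69+0j)]]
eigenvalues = [(-0.6+2.11j), (-0.6-2.11j), (1.19+0j)]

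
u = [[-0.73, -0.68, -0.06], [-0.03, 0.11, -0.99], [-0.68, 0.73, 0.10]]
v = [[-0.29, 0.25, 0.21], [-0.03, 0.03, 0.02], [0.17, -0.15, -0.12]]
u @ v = [[0.22, -0.19, -0.16], [-0.16, 0.14, 0.11], [0.19, -0.16, -0.14]]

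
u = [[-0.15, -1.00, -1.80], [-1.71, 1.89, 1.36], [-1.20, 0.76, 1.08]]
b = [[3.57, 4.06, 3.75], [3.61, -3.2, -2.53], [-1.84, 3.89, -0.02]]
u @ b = [[-0.83,-4.41,2.0],[-1.78,-7.7,-11.22],[-3.53,-3.1,-6.44]]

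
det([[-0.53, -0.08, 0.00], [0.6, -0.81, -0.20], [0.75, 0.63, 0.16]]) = 0.022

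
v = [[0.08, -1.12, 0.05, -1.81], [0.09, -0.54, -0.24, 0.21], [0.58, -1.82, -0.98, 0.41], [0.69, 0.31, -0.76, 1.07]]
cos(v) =[[1.67,0.14,-0.80,1.22], [0.01,0.69,-0.09,0.06], [0.18,-1.0,0.49,0.68], [-0.22,-0.39,0.08,1.14]]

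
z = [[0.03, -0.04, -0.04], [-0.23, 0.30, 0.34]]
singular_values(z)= [0.51, 0.0]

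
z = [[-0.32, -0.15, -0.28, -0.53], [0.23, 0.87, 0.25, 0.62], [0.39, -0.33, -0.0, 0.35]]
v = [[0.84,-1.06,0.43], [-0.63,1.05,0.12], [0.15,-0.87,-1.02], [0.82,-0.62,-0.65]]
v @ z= [[-0.34, -1.19, -0.50, -0.95], [0.49, 0.97, 0.44, 1.03], [-0.65, -0.44, -0.26, -0.98], [-0.66, -0.45, -0.38, -1.05]]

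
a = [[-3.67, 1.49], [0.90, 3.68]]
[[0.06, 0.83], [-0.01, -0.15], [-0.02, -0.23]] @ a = [[0.53, 3.14], [-0.10, -0.57], [-0.13, -0.88]]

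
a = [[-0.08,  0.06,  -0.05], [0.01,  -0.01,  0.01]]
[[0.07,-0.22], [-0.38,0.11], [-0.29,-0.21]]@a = [[-0.01, 0.01, -0.01], [0.03, -0.02, 0.02], [0.02, -0.02, 0.01]]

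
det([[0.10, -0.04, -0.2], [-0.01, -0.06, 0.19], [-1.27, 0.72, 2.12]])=-0.001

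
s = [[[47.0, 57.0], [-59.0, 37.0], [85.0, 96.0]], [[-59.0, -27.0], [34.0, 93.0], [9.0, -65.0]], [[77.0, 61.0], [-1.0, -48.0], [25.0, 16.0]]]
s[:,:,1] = [[57.0, 37.0, 96.0], [-27.0, 93.0, -65.0], [61.0, -48.0, 16.0]]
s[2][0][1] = 61.0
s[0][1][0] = -59.0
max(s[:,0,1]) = 61.0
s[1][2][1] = -65.0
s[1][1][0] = 34.0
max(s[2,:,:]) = 77.0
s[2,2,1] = 16.0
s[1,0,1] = -27.0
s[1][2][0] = 9.0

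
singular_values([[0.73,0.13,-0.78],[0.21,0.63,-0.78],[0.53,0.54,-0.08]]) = [1.51, 0.53, 0.49]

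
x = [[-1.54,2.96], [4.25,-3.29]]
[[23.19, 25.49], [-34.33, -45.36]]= x@[[-3.37, -6.71], [6.08, 5.12]]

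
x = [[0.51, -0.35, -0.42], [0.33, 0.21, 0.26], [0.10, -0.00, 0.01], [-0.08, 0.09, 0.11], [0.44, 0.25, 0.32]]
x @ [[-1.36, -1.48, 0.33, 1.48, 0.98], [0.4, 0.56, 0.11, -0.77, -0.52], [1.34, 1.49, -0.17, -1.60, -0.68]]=[[-1.4, -1.58, 0.2, 1.7, 0.97], [-0.02, 0.02, 0.09, -0.09, 0.04], [-0.12, -0.13, 0.03, 0.13, 0.09], [0.29, 0.33, -0.04, -0.36, -0.2], [-0.07, -0.03, 0.12, -0.05, 0.08]]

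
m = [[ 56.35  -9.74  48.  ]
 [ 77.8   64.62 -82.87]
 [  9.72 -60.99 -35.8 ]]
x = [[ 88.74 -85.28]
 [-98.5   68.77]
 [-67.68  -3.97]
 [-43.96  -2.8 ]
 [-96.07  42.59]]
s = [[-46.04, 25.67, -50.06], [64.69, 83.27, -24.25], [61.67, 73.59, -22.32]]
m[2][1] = -60.99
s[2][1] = 73.59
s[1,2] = -24.25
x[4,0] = -96.07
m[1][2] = -82.87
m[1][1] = 64.62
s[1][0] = 64.69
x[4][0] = -96.07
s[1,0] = 64.69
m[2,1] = -60.99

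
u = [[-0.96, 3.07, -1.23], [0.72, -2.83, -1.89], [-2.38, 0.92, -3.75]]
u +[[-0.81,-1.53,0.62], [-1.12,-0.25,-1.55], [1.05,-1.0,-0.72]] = [[-1.77, 1.54, -0.61], [-0.40, -3.08, -3.44], [-1.33, -0.08, -4.47]]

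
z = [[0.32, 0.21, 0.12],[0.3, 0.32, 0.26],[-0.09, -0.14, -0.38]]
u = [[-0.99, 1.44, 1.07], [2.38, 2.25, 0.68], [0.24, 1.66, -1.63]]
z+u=[[-0.67, 1.65, 1.19], [2.68, 2.57, 0.94], [0.15, 1.52, -2.01]]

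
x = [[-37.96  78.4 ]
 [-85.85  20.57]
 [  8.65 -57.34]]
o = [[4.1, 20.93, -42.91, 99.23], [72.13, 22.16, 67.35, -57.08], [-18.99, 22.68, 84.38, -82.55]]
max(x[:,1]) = 78.4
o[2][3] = -82.55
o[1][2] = 67.35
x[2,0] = 8.65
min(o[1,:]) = -57.08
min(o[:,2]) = -42.91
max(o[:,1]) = 22.68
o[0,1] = 20.93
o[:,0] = [4.1, 72.13, -18.99]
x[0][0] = -37.96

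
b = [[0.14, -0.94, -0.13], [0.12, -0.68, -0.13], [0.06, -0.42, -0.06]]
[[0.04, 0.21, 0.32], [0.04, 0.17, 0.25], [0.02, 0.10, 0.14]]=b @[[0.19,0.12,0.54], [-0.02,-0.18,-0.23], [0.01,-0.22,-0.20]]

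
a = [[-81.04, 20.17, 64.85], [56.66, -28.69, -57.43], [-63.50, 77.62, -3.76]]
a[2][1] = 77.62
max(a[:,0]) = 56.66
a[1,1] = -28.69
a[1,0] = 56.66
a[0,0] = -81.04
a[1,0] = 56.66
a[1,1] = -28.69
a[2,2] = -3.76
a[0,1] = 20.17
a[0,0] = -81.04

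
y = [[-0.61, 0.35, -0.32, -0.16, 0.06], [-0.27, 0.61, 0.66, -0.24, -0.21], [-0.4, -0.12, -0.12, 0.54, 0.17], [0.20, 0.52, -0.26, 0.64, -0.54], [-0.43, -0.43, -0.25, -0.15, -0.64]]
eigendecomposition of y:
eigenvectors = [[0.11-0.46j, (0.11+0.46j), -0.02+0.31j, (-0.02-0.31j), 0.08+0.00j],[(0.19+0.1j), 0.19-0.10j, -0.39+0.33j, -0.39-0.33j, -0.40+0.00j],[(-0.1-0.3j), (-0.1+0.3j), (0.03-0.5j), (0.03+0.5j), -0.37+0.00j],[0.18+0.01j, (0.18-0.01j), 0.60+0.00j, 0.60-0.00j, (-0.8+0j)],[(0.77+0j), 0.77-0.00j, (-0.02-0.14j), -0.02+0.14j, 0.23+0.00j]]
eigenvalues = [(-0.81+0.3j), (-0.81-0.3j), (0.3+0.72j), (0.3-0.72j), (0.91+0j)]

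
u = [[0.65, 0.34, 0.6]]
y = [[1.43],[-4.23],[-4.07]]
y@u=[[0.93,  0.49,  0.86], [-2.75,  -1.44,  -2.54], [-2.65,  -1.38,  -2.44]]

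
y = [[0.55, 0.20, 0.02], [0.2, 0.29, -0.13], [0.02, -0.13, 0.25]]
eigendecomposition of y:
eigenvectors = [[-0.86, -0.34, 0.39], [-0.5, 0.72, -0.48], [0.12, 0.61, 0.78]]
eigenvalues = [0.66, 0.09, 0.34]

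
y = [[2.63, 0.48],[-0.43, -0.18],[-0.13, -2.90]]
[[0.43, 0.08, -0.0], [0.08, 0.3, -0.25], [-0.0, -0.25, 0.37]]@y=[[1.1, 0.19], [0.11, 0.71], [0.06, -1.03]]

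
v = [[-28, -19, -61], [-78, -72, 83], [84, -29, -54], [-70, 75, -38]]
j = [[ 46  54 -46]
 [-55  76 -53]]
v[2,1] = -29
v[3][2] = -38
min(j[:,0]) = -55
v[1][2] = 83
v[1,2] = 83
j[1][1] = 76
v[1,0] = -78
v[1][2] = 83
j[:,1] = [54, 76]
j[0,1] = 54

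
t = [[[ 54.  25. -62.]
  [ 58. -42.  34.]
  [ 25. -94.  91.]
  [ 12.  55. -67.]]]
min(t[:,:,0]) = 12.0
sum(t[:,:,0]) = 149.0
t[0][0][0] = 54.0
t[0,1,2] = 34.0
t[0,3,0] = 12.0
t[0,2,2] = 91.0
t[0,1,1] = -42.0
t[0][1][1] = -42.0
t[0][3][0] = 12.0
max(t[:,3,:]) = 55.0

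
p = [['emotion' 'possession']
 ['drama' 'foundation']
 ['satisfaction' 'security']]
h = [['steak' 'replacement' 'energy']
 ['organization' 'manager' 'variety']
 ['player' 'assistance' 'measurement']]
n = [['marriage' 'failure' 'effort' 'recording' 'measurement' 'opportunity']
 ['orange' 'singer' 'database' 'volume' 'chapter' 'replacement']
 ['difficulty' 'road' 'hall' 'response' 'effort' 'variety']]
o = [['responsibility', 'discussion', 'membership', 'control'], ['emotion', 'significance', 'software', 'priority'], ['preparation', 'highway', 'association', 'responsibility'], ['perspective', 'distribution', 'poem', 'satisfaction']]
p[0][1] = 'possession'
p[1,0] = 'drama'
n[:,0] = ['marriage', 'orange', 'difficulty']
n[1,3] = 'volume'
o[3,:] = ['perspective', 'distribution', 'poem', 'satisfaction']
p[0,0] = 'emotion'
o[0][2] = 'membership'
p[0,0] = 'emotion'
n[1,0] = 'orange'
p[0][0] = 'emotion'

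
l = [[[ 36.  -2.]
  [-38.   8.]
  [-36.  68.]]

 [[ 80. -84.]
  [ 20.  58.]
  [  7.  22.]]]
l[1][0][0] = 80.0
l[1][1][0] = 20.0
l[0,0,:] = [36.0, -2.0]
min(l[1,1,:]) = 20.0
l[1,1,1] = 58.0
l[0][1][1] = 8.0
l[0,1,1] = 8.0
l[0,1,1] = 8.0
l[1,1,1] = 58.0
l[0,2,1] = 68.0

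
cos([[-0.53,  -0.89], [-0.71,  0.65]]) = [[0.58, 0.05], [0.04, 0.52]]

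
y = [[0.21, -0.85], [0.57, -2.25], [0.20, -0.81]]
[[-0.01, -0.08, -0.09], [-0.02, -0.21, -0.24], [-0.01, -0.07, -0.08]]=y@ [[-0.0, -0.09, -0.1], [0.01, 0.07, 0.08]]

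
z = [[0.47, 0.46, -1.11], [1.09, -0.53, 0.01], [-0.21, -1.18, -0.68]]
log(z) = [[0.53,  -1.29,  -1.03], [0.81,  0.09,  1.53], [1.4,  -2.44,  0.10]]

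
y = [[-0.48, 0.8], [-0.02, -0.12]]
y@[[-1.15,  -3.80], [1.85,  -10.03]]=[[2.03, -6.2], [-0.2, 1.28]]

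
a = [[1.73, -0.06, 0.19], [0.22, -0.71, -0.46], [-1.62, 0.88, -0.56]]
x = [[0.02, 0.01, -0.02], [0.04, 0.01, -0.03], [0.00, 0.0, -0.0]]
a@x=[[0.03,0.02,-0.03], [-0.02,-0.0,0.02], [0.0,-0.01,0.01]]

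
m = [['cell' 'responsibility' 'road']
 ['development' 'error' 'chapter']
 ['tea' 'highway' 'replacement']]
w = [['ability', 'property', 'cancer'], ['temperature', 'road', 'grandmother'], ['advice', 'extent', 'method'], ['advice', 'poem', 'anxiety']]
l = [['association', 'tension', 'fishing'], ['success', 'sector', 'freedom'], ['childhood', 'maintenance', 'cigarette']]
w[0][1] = 'property'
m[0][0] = 'cell'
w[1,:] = ['temperature', 'road', 'grandmother']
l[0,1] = 'tension'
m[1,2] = 'chapter'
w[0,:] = ['ability', 'property', 'cancer']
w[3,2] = 'anxiety'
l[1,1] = 'sector'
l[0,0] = 'association'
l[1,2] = 'freedom'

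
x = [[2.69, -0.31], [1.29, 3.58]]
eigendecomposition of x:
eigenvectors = [[(0.31-0.31j), 0.31+0.31j], [(-0.9+0j), (-0.9-0j)]]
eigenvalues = [(3.14+0.45j), (3.14-0.45j)]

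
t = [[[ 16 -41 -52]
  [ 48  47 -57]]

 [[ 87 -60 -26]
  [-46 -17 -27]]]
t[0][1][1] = 47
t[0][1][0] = 48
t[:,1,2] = [-57, -27]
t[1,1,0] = -46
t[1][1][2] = -27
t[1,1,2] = -27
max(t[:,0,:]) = 87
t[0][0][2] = -52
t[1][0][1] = -60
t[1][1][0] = -46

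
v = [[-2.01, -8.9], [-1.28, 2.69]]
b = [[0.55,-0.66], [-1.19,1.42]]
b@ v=[[-0.26, -6.67], [0.57, 14.41]]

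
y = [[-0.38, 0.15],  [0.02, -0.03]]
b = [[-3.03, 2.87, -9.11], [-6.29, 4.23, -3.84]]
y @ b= [[0.21, -0.46, 2.89], [0.13, -0.07, -0.07]]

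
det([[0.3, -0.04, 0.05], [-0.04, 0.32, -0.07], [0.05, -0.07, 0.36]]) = 0.032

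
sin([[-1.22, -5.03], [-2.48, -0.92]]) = [[0.82, 0.26], [0.13, 0.80]]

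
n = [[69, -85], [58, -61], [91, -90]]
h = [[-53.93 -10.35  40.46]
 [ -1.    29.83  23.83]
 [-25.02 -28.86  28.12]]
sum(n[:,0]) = 218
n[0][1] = -85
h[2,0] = -25.02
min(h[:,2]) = 23.83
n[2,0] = 91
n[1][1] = -61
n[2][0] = 91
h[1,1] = 29.83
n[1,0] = 58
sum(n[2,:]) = 1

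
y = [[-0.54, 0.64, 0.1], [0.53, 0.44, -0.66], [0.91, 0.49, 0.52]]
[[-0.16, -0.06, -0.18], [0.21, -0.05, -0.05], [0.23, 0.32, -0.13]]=y @ [[0.29, 0.19, 0.03],  [0.01, 0.03, -0.25],  [-0.08, 0.25, -0.06]]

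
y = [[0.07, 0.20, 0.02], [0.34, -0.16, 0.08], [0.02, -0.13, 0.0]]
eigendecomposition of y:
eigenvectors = [[-0.45, 0.75, -0.23], [0.81, 0.6, -0.01], [0.37, -0.28, 0.97]]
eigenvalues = [-0.31, 0.22, -0.0]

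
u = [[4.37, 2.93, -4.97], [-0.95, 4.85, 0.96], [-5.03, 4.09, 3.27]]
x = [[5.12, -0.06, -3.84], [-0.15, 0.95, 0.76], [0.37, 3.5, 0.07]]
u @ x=[[20.10, -14.87, -14.9], [-5.24, 8.02, 7.4], [-25.16, 15.63, 22.65]]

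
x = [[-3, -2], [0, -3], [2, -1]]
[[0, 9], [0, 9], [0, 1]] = x@[[0, -1], [0, -3]]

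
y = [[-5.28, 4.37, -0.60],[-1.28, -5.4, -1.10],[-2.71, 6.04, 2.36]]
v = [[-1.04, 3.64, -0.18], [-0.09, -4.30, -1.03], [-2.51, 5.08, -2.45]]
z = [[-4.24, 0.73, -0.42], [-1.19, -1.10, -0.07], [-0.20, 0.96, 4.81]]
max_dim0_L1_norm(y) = 15.81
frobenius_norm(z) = 6.74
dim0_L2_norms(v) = [2.72, 7.59, 2.66]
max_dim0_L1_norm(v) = 13.02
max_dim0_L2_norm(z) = 4.83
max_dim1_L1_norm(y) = 11.11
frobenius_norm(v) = 8.49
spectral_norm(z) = 4.93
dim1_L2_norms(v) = [3.79, 4.42, 6.17]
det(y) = 71.85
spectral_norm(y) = 10.20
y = z + v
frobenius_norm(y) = 11.35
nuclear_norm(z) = 10.59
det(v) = -5.77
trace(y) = -8.32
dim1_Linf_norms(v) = [3.64, 4.3, 5.08]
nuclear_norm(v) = 11.07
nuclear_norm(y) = 16.43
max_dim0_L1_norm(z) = 5.63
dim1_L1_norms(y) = [10.25, 7.78, 11.11]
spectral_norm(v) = 8.01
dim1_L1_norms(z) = [5.39, 2.36, 5.97]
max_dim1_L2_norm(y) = 7.03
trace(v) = -7.79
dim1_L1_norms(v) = [4.86, 5.42, 10.04]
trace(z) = -0.53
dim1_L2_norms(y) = [6.88, 5.66, 7.03]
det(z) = 26.91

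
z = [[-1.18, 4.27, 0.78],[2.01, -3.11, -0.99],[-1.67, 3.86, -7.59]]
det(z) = 41.840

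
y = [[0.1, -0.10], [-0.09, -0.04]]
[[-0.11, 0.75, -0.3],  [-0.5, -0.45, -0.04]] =y @ [[3.52, 5.77, -0.61], [4.65, -1.69, 2.38]]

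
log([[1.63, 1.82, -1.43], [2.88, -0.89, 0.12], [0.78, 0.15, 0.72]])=[[1.03+0.75j, 0.15-1.11j, (-0.48+0.42j)],[0.30-1.67j, 0.96+2.45j, (-0.68-0.92j)],[0.35-0.12j, 0.23+0.17j, (-0.16-0.06j)]]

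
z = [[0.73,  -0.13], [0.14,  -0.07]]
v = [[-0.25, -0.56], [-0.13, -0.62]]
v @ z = [[-0.26, 0.07],  [-0.18, 0.06]]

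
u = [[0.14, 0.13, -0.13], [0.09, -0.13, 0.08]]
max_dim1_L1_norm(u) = 0.4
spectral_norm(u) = 0.25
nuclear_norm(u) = 0.40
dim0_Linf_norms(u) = [0.14, 0.13, 0.13]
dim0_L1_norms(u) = [0.23, 0.26, 0.21]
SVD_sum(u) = [[0.08, 0.16, -0.14], [-0.04, -0.08, 0.07]] + [[0.06, -0.03, 0.01], [0.13, -0.05, 0.01]]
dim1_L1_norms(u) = [0.4, 0.3]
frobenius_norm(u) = 0.29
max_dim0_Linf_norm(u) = 0.14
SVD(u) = [[-0.89, 0.45], [0.45, 0.89]] @ diag([0.24649545815946175, 0.15504834441798163]) @ [[-0.34, -0.71, 0.62], [0.92, -0.37, 0.09]]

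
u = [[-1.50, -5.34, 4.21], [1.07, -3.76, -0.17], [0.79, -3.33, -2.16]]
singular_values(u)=[7.74, 4.45, 0.74]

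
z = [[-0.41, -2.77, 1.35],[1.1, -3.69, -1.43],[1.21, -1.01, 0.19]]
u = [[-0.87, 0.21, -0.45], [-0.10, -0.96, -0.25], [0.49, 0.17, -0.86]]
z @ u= [[1.3, 2.80, -0.28], [-1.29, 3.53, 1.66], [-0.86, 1.26, -0.46]]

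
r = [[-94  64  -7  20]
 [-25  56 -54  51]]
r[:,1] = [64, 56]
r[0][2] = -7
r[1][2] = -54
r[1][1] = 56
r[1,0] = -25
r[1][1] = 56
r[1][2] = -54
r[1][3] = 51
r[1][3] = 51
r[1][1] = 56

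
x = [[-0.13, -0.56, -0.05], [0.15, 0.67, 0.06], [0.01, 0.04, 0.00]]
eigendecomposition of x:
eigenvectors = [[-0.64, 0.86, -0.07], [0.77, -0.15, -0.07], [0.04, -0.49, 0.99]]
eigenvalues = [0.55, -0.01, -0.0]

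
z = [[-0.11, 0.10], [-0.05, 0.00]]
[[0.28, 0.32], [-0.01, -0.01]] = z @ [[0.28, 0.17], [3.14, 3.4]]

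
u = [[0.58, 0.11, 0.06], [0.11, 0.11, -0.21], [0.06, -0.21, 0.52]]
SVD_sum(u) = [[0.27, -0.06, 0.3], [-0.06, 0.02, -0.07], [0.30, -0.07, 0.33]] + [[0.31, 0.17, -0.24],  [0.17, 0.1, -0.14],  [-0.24, -0.14, 0.19]] + [[-0.00,0.0,0.00], [0.0,-0.0,-0.00], [0.0,-0.0,-0.0]]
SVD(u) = [[-0.66, -0.72, -0.21], [0.16, -0.41, 0.90], [-0.73, 0.57, 0.38]] @ diag([0.6198711027380692, 0.5951758931799022, 0.005046995917971142]) @ [[-0.66, 0.16, -0.73], [-0.72, -0.41, 0.57], [0.21, -0.90, -0.38]]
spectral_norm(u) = 0.62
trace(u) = 1.21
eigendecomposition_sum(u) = [[-0.00,0.00,0.00], [0.0,-0.0,-0.0], [0.00,-0.0,-0.0]] + [[0.31, 0.17, -0.24],[0.17, 0.10, -0.14],[-0.24, -0.14, 0.19]] + [[0.27,-0.06,0.3], [-0.06,0.02,-0.07], [0.3,-0.07,0.33]]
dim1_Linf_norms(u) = [0.58, 0.21, 0.52]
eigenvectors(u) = [[0.21, -0.72, 0.66], [-0.90, -0.41, -0.16], [-0.38, 0.57, 0.73]]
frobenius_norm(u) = 0.86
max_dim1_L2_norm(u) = 0.59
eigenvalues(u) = [-0.01, 0.6, 0.62]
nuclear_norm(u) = 1.22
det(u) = -0.00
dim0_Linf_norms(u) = [0.58, 0.21, 0.52]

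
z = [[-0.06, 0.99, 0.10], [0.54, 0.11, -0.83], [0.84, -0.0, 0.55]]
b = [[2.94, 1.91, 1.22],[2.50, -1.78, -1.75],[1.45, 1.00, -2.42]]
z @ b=[[2.44, -1.78, -2.05], [0.66, 0.01, 2.47], [3.27, 2.15, -0.31]]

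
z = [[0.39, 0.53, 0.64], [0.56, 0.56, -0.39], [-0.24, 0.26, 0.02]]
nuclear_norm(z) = 2.13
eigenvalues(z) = [(1.03+0j), (-0.03+0.51j), (-0.03-0.51j)]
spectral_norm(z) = 1.04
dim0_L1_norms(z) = [1.19, 1.35, 1.05]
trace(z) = 0.97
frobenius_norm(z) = 1.32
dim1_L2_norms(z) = [0.92, 0.88, 0.35]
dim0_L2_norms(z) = [0.72, 0.81, 0.75]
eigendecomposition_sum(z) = [[(0.43-0j), (0.52+0j), 0.07+0.00j], [0.49-0.00j, (0.6+0j), (0.08+0j)], [0.02-0.00j, (0.03+0j), 0j]] + [[-0.02+0.15j, -0.13j, 0.28-0.00j], [(0.03-0.12j), (-0.02+0.11j), -0.24-0.03j], [-0.13-0.01j, (0.12-0j), 0.01+0.25j]] + [[-0.02-0.15j, 0.13j, (0.28+0j)], [0.03+0.12j, (-0.02-0.11j), (-0.24+0.03j)], [-0.13+0.01j, (0.12+0j), 0.01-0.25j]]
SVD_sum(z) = [[0.49,0.58,0.17], [0.43,0.52,0.15], [0.03,0.04,0.01]] + [[-0.12,-0.03,0.47], [0.14,0.04,-0.54], [-0.02,-0.0,0.06]] + [[0.02, -0.02, 0.00],[-0.01, 0.01, -0.0],[-0.26, 0.23, -0.05]]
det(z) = 0.27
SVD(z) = [[-0.75, -0.66, 0.09], [-0.66, 0.75, -0.03], [-0.05, -0.08, -1.00]] @ diag([1.0394919708920998, 0.7391929175384305, 0.34720350388767823]) @ [[-0.63,-0.75,-0.21], [0.25,0.07,-0.97], [0.74,-0.66,0.14]]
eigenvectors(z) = [[(-0.66+0j), 0.63+0.00j, 0.63-0.00j], [(-0.75+0j), (-0.52-0.08j), (-0.52+0.08j)], [-0.04+0.00j, (0.02+0.57j), (0.02-0.57j)]]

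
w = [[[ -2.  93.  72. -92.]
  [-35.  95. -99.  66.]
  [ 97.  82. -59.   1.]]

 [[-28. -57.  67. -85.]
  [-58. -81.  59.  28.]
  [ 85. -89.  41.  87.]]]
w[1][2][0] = 85.0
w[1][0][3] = -85.0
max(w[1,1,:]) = 59.0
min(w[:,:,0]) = -58.0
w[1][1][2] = 59.0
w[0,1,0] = -35.0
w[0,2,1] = 82.0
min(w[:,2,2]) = -59.0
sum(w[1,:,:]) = -31.0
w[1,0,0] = -28.0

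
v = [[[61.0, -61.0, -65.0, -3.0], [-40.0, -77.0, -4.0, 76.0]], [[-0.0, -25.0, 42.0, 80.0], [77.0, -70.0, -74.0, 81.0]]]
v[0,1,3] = 76.0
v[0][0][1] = -61.0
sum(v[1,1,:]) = 14.0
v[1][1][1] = -70.0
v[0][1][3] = 76.0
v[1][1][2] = -74.0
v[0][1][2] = -4.0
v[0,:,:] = [[61.0, -61.0, -65.0, -3.0], [-40.0, -77.0, -4.0, 76.0]]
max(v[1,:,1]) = -25.0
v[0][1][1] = -77.0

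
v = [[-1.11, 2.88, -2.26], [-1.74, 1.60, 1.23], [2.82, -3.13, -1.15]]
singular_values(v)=[5.65, 2.99, 0.01]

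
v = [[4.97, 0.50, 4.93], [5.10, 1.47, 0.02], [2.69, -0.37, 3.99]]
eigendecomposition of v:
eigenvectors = [[0.72, 0.34, -0.23],[0.55, -0.90, -0.95],[0.42, -0.28, 0.20]]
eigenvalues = [8.18, -0.44, 2.69]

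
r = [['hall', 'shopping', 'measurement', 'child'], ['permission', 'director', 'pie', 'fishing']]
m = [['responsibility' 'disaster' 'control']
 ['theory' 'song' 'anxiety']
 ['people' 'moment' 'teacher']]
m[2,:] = ['people', 'moment', 'teacher']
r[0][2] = 'measurement'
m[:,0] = ['responsibility', 'theory', 'people']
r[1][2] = 'pie'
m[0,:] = ['responsibility', 'disaster', 'control']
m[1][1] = 'song'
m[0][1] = 'disaster'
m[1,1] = 'song'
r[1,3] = 'fishing'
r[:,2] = ['measurement', 'pie']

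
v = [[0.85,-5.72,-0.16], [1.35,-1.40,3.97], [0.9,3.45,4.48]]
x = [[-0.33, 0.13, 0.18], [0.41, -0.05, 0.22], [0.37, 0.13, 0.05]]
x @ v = [[0.06,2.33,1.38], [0.48,-1.52,0.72], [0.54,-2.13,0.68]]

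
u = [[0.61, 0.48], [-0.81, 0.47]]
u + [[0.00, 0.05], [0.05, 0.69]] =[[0.61, 0.53], [-0.76, 1.16]]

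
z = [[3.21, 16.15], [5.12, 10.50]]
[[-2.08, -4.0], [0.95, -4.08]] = z@[[0.76, -0.49], [-0.28, -0.15]]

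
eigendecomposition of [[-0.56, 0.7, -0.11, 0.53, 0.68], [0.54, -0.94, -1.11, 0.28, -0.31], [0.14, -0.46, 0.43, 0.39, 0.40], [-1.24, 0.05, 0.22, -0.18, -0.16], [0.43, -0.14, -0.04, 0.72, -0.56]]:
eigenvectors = [[(-0.45+0j),(-0.11-0.53j),-0.11+0.53j,(0.14+0j),(-0.27+0j)], [0.70+0.00j,0.13-0.20j,0.13+0.20j,0.50+0.00j,(-0.5+0j)], [(0.15+0j),-0.19-0.10j,(-0.19+0.1j),-0.80+0.00j,-0.33+0.00j], [(-0.33+0j),0.67+0.00j,(0.67-0j),(-0.28+0j),(-0.2+0j)], [0.42+0.00j,0.02-0.40j,(0.02+0.4j),-0.12+0.00j,(0.72+0j)]]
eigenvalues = [(-1.85+0j), (-0.02+1.03j), (-0.02-1.03j), (0.9+0j), (-0.81+0j)]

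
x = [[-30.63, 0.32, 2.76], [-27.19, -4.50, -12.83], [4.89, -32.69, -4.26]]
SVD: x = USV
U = [[-0.72, -0.03, -0.7], [-0.69, 0.20, 0.70], [0.12, 0.98, -0.17]]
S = [41.71, 33.62, 10.49]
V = [[0.99, -0.03, 0.15], [0.01, -0.98, -0.2], [0.15, 0.20, -0.97]]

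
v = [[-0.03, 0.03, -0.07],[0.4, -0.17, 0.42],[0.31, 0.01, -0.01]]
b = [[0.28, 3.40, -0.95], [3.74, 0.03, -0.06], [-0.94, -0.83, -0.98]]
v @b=[[0.17, -0.04, 0.10], [-0.92, 1.01, -0.78], [0.13, 1.06, -0.29]]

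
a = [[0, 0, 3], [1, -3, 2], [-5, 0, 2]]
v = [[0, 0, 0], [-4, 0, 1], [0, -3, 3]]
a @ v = [[0, -9, 9], [12, -6, 3], [0, -6, 6]]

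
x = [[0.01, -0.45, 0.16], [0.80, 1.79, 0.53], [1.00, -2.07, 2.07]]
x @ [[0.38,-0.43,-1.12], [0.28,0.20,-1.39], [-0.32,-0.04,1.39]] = [[-0.17, -0.1, 0.84], [0.64, -0.01, -2.65], [-0.86, -0.93, 4.63]]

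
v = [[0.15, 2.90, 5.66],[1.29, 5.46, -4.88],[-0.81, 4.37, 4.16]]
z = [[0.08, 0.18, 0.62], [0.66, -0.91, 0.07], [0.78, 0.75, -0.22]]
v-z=[[0.07, 2.72, 5.04], [0.63, 6.37, -4.95], [-1.59, 3.62, 4.38]]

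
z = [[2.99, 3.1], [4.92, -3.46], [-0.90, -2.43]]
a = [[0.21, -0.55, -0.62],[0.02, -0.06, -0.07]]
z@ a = [[0.69, -1.83, -2.07],[0.96, -2.50, -2.81],[-0.24, 0.64, 0.73]]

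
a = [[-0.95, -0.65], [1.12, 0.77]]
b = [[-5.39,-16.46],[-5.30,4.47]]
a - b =[[4.44, 15.81], [6.42, -3.7]]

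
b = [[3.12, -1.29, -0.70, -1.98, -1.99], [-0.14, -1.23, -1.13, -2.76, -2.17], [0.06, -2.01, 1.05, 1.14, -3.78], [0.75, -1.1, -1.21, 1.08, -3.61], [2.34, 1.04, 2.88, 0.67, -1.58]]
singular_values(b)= [7.06, 4.63, 3.81, 1.98, 1.08]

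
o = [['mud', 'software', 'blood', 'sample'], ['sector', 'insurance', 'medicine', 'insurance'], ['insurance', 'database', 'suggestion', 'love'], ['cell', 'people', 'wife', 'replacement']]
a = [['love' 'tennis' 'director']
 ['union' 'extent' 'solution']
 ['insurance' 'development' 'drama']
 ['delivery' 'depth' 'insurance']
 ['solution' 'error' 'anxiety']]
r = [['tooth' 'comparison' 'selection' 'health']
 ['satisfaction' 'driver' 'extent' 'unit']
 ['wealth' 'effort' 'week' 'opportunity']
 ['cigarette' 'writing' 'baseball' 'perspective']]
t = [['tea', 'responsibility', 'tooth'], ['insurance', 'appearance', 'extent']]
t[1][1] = 'appearance'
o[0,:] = ['mud', 'software', 'blood', 'sample']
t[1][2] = 'extent'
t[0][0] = 'tea'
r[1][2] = 'extent'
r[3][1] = 'writing'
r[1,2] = 'extent'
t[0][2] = 'tooth'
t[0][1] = 'responsibility'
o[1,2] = 'medicine'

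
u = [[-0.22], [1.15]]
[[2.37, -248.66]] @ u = [[-286.48]]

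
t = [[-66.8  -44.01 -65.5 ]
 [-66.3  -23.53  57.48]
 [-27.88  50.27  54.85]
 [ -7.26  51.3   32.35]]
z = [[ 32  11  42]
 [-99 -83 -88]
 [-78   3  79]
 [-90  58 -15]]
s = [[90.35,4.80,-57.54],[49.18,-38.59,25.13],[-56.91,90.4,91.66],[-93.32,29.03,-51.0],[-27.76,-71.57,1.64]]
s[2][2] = 91.66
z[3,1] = 58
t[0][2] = -65.5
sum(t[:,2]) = 79.18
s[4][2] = 1.64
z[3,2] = -15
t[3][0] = -7.26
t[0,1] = -44.01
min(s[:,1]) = -71.57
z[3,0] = -90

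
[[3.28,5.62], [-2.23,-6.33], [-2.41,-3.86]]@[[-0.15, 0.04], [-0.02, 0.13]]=[[-0.60, 0.86], [0.46, -0.91], [0.44, -0.60]]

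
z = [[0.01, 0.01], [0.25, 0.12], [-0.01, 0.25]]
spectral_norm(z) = 0.31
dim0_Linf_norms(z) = [0.25, 0.25]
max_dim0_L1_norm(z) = 0.38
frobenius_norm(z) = 0.37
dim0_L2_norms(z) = [0.25, 0.28]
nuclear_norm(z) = 0.52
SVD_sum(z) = [[0.01, 0.01],  [0.15, 0.2],  [0.12, 0.15]] + [[0.00, -0.00], [0.1, -0.08], [-0.13, 0.1]]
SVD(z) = [[-0.04, 0.01], [-0.79, 0.61], [-0.61, -0.79]] @ diag([0.3136257233261585, 0.20331971293542558]) @ [[-0.61,  -0.79], [0.79,  -0.61]]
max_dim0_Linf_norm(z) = 0.25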